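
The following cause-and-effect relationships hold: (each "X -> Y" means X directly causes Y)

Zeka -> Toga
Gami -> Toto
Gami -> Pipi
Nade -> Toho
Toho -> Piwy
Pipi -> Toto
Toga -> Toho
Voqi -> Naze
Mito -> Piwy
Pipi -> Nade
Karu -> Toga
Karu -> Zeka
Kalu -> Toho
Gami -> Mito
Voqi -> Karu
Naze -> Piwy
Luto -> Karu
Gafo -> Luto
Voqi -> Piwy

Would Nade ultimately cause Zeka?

Nade leads to Toho, Piwy; Zeka is not among them.

No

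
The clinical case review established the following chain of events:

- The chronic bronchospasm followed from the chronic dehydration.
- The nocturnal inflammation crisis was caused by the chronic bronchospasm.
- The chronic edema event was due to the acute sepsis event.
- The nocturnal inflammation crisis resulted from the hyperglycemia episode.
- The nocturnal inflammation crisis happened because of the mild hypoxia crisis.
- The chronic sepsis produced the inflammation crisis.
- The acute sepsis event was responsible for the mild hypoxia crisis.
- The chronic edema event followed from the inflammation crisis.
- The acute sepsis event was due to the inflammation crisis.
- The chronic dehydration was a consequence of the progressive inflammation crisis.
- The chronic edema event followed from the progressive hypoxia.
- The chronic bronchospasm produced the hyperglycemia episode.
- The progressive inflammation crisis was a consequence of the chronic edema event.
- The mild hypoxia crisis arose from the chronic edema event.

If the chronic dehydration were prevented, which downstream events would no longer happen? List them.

the chronic bronchospasm, the hyperglycemia episode

Downstream of the chronic dehydration: the chronic bronchospasm, the hyperglycemia episode, the nocturnal inflammation crisis.
Of those, still caused via another path: the nocturnal inflammation crisis.
The remainder have no surviving cause.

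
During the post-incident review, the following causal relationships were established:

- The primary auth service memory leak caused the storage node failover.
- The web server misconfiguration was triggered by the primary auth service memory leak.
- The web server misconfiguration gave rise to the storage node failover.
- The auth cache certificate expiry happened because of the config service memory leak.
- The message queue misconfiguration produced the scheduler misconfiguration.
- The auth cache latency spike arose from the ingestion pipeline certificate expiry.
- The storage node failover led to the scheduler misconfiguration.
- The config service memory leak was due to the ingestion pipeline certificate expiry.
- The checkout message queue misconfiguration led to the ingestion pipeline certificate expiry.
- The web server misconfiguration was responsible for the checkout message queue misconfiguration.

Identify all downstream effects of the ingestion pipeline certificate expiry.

Direct effects: the config service memory leak, the auth cache latency spike.
2 steps out: the auth cache certificate expiry.
Not reachable from it: the primary auth service memory leak, the web server misconfiguration, the checkout message queue misconfiguration, the storage node failover, the scheduler misconfiguration, the message queue misconfiguration.

the auth cache certificate expiry, the auth cache latency spike, the config service memory leak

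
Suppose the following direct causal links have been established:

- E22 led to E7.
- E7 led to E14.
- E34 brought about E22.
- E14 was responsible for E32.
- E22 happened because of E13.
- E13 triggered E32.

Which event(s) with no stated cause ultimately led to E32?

Tracing upstream from E32: E32 ← E13.
A separate upstream branch: E32 ← E14 ← E7 ← E22 ← E34.
Each of those chain origins has no stated cause.

E13, E34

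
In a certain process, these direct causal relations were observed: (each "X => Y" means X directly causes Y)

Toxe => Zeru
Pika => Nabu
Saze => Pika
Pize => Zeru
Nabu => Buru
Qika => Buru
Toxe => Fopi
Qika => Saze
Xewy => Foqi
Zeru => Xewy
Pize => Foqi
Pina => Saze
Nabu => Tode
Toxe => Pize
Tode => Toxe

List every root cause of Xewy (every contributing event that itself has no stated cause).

Tracing upstream from Xewy: Xewy ← Zeru ← Toxe ← Tode ← Nabu ← Pika ← Saze ← Qika.
A separate upstream branch: Xewy ← Zeru ← Toxe ← Tode ← Nabu ← Pika ← Saze ← Pina.
Each of those chain origins has no stated cause.

Pina, Qika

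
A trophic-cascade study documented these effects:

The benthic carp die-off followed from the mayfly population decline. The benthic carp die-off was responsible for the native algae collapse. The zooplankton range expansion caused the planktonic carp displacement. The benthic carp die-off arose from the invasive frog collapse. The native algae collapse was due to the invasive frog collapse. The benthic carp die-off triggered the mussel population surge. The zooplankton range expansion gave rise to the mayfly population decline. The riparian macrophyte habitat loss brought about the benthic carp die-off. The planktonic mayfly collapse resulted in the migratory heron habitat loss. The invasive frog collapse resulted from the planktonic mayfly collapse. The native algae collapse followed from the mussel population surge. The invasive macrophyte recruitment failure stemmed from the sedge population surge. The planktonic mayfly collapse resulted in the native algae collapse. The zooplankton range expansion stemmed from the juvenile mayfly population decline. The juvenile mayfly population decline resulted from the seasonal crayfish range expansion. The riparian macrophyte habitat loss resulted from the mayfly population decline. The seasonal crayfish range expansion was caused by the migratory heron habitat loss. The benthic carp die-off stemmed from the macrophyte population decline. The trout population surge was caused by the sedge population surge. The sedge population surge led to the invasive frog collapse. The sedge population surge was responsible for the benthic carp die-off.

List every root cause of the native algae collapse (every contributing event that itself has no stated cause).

the macrophyte population decline, the planktonic mayfly collapse, the sedge population surge

Tracing upstream from the native algae collapse: the native algae collapse ← the planktonic mayfly collapse.
A separate upstream branch: the native algae collapse ← the benthic carp die-off ← the macrophyte population decline.
A separate upstream branch: the native algae collapse ← the invasive frog collapse ← the sedge population surge.
Each of those chain origins has no stated cause.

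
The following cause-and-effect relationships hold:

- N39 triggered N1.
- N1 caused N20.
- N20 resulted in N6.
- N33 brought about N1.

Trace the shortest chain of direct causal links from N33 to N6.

N33 → N1
N1 → N20
N20 → N6
Length: 3 steps.

N33 → N1 → N20 → N6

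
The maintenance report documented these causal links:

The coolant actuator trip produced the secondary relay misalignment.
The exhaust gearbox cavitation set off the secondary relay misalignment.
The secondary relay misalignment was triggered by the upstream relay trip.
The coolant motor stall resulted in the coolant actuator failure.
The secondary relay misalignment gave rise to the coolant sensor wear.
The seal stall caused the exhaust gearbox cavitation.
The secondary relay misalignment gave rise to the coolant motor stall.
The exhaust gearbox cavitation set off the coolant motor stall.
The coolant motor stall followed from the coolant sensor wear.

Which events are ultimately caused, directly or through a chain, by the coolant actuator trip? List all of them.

Direct effects: the secondary relay misalignment.
2 steps out: the coolant sensor wear, the coolant motor stall.
3 steps out: the coolant actuator failure.
Not reachable from it: the seal stall, the exhaust gearbox cavitation, the upstream relay trip.

the coolant actuator failure, the coolant motor stall, the coolant sensor wear, the secondary relay misalignment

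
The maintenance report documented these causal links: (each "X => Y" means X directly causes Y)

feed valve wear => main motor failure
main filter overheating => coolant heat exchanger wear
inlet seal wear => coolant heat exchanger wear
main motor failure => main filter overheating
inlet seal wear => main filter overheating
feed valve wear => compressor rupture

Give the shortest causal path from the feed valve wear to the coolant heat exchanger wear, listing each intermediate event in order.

the feed valve wear → the main motor failure
the main motor failure → the main filter overheating
the main filter overheating → the coolant heat exchanger wear
Length: 3 steps.

the feed valve wear → the main motor failure → the main filter overheating → the coolant heat exchanger wear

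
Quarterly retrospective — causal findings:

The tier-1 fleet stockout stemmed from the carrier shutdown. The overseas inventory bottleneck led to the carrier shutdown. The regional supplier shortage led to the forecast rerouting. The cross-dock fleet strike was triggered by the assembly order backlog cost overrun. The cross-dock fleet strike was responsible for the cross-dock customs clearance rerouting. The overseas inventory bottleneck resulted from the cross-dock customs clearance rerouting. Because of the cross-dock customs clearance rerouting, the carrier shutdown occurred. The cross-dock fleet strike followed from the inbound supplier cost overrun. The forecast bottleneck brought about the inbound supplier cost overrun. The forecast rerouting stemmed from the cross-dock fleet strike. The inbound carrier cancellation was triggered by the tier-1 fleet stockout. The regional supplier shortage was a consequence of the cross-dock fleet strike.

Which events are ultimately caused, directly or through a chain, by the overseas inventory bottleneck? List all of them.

the carrier shutdown, the inbound carrier cancellation, the tier-1 fleet stockout

Direct effects: the carrier shutdown.
2 steps out: the tier-1 fleet stockout.
3 steps out: the inbound carrier cancellation.
Not reachable from it: the forecast bottleneck, the inbound supplier cost overrun, the cross-dock fleet strike, the cross-dock customs clearance rerouting, the regional supplier shortage, the forecast rerouting, the assembly order backlog cost overrun.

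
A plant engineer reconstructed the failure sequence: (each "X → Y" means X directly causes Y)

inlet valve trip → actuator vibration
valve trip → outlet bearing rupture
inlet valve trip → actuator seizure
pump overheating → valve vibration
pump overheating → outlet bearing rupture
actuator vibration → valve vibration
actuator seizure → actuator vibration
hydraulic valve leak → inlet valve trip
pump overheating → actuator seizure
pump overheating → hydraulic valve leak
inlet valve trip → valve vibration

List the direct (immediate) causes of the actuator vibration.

Upstream contributors include the pump overheating, the hydraulic valve leak, but only the actuator seizure, the inlet valve trip feed directly into the actuator vibration.

the actuator seizure, the inlet valve trip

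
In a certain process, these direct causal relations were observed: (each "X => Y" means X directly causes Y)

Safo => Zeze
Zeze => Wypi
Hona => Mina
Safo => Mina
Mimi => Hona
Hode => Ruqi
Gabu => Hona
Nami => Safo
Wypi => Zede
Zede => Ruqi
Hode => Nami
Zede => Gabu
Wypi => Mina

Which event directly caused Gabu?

Upstream contributors include Hode, Nami, Safo, Zeze, Wypi, but only Zede feeds directly into Gabu.

Zede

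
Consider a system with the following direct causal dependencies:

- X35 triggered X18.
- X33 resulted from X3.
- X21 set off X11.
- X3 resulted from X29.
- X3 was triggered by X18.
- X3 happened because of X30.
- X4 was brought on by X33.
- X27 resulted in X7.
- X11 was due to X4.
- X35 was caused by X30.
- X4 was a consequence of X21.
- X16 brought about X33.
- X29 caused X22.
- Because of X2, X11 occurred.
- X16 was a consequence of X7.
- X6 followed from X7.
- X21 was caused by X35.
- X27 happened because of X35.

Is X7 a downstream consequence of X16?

X16 leads to X33, X4, X11; X7 is not among them.

No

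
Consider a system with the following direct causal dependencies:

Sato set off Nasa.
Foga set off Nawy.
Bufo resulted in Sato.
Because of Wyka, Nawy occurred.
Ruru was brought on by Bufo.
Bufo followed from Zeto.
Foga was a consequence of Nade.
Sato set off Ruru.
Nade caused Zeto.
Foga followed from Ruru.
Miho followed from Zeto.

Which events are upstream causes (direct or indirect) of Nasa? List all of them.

Bufo, Nade, Sato, Zeto

Immediate cause of Nasa: Sato.
Further upstream: Nade, Zeto, Bufo.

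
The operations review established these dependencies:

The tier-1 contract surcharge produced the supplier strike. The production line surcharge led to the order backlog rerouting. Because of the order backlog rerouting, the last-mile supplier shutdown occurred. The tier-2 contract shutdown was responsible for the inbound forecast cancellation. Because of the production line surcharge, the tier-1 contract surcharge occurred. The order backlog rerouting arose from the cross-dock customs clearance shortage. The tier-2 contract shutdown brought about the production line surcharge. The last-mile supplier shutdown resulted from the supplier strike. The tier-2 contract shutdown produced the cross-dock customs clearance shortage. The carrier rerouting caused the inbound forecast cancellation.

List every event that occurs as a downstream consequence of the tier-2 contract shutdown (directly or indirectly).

the cross-dock customs clearance shortage, the inbound forecast cancellation, the last-mile supplier shutdown, the order backlog rerouting, the production line surcharge, the supplier strike, the tier-1 contract surcharge

Direct effects: the production line surcharge, the cross-dock customs clearance shortage, the inbound forecast cancellation.
2 steps out: the tier-1 contract surcharge, the order backlog rerouting.
3 steps out: the supplier strike, the last-mile supplier shutdown.
Not reachable from it: the carrier rerouting.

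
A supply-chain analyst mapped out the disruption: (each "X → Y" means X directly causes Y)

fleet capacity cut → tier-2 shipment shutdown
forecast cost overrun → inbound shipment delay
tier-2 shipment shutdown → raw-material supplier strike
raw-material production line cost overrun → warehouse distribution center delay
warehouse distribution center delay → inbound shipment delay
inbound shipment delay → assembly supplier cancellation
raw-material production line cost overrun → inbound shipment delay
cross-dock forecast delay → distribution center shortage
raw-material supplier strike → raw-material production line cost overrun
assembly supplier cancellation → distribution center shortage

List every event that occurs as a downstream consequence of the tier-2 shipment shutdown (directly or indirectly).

Direct effects: the raw-material supplier strike.
2 steps out: the raw-material production line cost overrun.
3 steps out: the warehouse distribution center delay, the inbound shipment delay.
4 steps out: the assembly supplier cancellation.
5 steps out: the distribution center shortage.
Not reachable from it: the fleet capacity cut, the forecast cost overrun, the cross-dock forecast delay.

the assembly supplier cancellation, the distribution center shortage, the inbound shipment delay, the raw-material production line cost overrun, the raw-material supplier strike, the warehouse distribution center delay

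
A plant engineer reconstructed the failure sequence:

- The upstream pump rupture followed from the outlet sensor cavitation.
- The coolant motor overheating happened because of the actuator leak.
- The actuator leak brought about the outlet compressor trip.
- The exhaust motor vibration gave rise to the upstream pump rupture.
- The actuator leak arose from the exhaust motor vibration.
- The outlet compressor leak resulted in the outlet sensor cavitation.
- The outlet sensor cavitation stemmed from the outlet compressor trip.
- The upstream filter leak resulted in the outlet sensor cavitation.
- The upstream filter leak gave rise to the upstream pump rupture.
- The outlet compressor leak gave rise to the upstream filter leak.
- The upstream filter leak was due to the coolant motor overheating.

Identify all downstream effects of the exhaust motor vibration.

Direct effects: the actuator leak, the upstream pump rupture.
2 steps out: the outlet compressor trip, the coolant motor overheating.
3 steps out: the upstream filter leak, the outlet sensor cavitation.
Not reachable from it: the outlet compressor leak.

the actuator leak, the coolant motor overheating, the outlet compressor trip, the outlet sensor cavitation, the upstream filter leak, the upstream pump rupture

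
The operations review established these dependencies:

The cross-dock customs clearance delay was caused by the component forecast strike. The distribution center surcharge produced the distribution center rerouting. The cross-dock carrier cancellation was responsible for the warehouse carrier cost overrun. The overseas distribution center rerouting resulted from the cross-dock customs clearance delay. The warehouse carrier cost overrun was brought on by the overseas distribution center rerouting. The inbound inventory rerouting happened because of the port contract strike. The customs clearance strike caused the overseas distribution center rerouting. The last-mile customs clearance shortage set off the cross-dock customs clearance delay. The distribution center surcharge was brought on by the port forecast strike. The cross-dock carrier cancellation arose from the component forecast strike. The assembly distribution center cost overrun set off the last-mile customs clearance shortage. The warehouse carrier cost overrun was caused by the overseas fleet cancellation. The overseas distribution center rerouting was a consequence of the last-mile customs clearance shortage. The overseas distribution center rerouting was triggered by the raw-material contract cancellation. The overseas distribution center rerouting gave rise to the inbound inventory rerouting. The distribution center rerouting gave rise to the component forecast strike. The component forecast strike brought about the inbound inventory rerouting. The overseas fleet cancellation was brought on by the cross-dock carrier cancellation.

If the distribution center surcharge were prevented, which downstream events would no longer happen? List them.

the component forecast strike, the cross-dock carrier cancellation, the distribution center rerouting, the overseas fleet cancellation

Downstream of the distribution center surcharge: the distribution center rerouting, the component forecast strike, the cross-dock carrier cancellation, the overseas fleet cancellation, the cross-dock customs clearance delay, the overseas distribution center rerouting, the warehouse carrier cost overrun, the inbound inventory rerouting.
Of those, still caused via another path: the cross-dock customs clearance delay, the overseas distribution center rerouting, the warehouse carrier cost overrun, the inbound inventory rerouting.
The remainder have no surviving cause.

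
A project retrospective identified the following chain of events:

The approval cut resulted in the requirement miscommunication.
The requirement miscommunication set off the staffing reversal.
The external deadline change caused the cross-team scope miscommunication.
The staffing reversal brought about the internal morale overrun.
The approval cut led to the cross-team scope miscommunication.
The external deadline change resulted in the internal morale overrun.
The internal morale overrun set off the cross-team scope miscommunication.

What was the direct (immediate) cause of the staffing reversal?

Upstream contributors include the approval cut, but only the requirement miscommunication feeds directly into the staffing reversal.

the requirement miscommunication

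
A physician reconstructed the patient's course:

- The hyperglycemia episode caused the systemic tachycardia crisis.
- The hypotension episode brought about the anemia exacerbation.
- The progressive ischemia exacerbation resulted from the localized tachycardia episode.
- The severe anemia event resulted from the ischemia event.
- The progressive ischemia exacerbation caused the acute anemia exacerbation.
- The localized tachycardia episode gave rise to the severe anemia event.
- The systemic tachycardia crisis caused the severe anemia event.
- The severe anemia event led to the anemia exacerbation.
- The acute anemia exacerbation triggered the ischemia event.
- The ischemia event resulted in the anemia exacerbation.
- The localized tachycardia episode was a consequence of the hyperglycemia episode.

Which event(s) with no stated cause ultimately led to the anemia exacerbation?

Tracing upstream from the anemia exacerbation: the anemia exacerbation ← the severe anemia event ← the localized tachycardia episode ← the hyperglycemia episode.
A separate upstream branch: the anemia exacerbation ← the hypotension episode.
Each of those chain origins has no stated cause.

the hyperglycemia episode, the hypotension episode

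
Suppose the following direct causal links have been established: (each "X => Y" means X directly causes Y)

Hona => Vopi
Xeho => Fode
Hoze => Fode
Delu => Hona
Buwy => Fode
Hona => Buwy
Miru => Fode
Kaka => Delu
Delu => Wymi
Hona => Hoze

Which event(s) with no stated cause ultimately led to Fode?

Kaka, Miru, Xeho

Tracing upstream from Fode: Fode ← Miru.
A separate upstream branch: Fode ← Buwy ← Hona ← Delu ← Kaka.
A separate upstream branch: Fode ← Xeho.
Each of those chain origins has no stated cause.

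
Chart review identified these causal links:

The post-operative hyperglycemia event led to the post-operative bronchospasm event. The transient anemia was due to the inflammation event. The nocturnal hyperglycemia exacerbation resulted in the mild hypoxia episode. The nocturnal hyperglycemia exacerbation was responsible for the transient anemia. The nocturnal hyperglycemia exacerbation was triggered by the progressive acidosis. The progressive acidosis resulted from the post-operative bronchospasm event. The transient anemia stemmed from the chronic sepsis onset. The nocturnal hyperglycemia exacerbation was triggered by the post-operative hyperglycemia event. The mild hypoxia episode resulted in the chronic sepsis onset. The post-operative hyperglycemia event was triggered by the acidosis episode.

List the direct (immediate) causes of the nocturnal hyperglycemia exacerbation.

the post-operative hyperglycemia event, the progressive acidosis

Upstream contributors include the acidosis episode, the post-operative bronchospasm event, but only the post-operative hyperglycemia event, the progressive acidosis feed directly into the nocturnal hyperglycemia exacerbation.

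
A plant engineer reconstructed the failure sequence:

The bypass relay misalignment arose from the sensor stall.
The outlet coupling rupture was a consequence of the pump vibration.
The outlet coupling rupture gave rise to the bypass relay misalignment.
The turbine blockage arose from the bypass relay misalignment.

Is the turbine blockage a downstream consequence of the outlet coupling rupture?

Yes

There is a causal chain: the outlet coupling rupture → the bypass relay misalignment → the turbine blockage.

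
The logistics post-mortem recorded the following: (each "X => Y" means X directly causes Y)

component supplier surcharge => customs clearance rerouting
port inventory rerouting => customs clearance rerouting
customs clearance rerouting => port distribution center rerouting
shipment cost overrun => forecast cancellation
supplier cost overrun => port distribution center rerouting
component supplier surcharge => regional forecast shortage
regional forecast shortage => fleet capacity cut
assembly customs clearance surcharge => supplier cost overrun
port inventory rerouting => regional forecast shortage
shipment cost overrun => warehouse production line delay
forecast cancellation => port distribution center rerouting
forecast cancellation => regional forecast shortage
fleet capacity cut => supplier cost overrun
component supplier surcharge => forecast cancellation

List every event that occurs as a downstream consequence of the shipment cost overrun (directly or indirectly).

the fleet capacity cut, the forecast cancellation, the port distribution center rerouting, the regional forecast shortage, the supplier cost overrun, the warehouse production line delay

Direct effects: the warehouse production line delay, the forecast cancellation.
2 steps out: the regional forecast shortage, the port distribution center rerouting.
3 steps out: the fleet capacity cut.
4 steps out: the supplier cost overrun.
Not reachable from it: the component supplier surcharge, the port inventory rerouting, the customs clearance rerouting, the assembly customs clearance surcharge.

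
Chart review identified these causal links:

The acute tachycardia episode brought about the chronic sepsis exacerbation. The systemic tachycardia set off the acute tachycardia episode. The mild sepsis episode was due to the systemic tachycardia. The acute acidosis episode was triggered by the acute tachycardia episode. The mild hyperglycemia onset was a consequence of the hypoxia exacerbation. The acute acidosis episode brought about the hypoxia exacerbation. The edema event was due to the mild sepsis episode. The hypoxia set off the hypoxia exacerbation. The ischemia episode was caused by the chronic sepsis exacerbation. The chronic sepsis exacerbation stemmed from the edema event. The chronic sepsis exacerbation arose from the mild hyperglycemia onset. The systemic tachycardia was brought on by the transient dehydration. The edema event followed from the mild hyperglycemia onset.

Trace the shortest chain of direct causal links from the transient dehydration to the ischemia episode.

the transient dehydration → the systemic tachycardia → the acute tachycardia episode → the chronic sepsis exacerbation → the ischemia episode

the transient dehydration → the systemic tachycardia
the systemic tachycardia → the acute tachycardia episode
the acute tachycardia episode → the chronic sepsis exacerbation
the chronic sepsis exacerbation → the ischemia episode
Length: 4 steps.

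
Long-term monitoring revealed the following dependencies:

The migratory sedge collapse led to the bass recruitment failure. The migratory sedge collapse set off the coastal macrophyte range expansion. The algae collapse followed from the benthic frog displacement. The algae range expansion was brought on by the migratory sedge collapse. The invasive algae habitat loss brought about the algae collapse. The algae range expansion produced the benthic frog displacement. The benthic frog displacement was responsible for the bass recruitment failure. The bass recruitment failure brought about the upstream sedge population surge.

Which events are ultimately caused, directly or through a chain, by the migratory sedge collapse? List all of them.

Direct effects: the algae range expansion, the coastal macrophyte range expansion, the bass recruitment failure.
2 steps out: the benthic frog displacement, the upstream sedge population surge.
3 steps out: the algae collapse.
Not reachable from it: the invasive algae habitat loss.

the algae collapse, the algae range expansion, the bass recruitment failure, the benthic frog displacement, the coastal macrophyte range expansion, the upstream sedge population surge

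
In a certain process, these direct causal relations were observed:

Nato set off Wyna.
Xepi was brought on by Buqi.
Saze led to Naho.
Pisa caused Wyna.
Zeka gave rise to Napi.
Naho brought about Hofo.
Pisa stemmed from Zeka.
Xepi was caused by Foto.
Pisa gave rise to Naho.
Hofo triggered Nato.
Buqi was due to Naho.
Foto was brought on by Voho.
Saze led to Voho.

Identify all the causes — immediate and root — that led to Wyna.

Hofo, Naho, Nato, Pisa, Saze, Zeka

Immediate causes of Wyna: Pisa, Nato.
Further upstream: Saze, Zeka, Naho, Hofo.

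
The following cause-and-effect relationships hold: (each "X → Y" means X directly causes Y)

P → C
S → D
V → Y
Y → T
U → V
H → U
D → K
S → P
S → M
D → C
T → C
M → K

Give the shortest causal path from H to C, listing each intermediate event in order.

H → U → V → Y → T → C

H → U
U → V
V → Y
Y → T
T → C
Length: 5 steps.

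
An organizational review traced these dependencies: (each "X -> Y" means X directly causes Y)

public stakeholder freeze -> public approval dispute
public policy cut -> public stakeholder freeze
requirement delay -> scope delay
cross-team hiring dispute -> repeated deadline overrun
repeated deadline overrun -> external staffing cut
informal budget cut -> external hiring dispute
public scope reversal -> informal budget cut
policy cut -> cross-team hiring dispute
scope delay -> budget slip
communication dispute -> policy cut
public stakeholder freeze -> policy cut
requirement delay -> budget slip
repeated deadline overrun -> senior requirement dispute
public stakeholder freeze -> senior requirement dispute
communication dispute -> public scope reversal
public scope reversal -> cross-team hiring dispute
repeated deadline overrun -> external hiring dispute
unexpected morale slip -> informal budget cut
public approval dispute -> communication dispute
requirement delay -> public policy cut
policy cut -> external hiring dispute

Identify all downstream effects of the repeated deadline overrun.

Direct effects: the external staffing cut, the senior requirement dispute, the external hiring dispute.
Not reachable from it: the requirement delay, the public policy cut, the public stakeholder freeze, the public approval dispute, the communication dispute, the unexpected morale slip, the public scope reversal, the policy cut, the scope delay, the cross-team hiring dispute, the informal budget cut, the budget slip.

the external hiring dispute, the external staffing cut, the senior requirement dispute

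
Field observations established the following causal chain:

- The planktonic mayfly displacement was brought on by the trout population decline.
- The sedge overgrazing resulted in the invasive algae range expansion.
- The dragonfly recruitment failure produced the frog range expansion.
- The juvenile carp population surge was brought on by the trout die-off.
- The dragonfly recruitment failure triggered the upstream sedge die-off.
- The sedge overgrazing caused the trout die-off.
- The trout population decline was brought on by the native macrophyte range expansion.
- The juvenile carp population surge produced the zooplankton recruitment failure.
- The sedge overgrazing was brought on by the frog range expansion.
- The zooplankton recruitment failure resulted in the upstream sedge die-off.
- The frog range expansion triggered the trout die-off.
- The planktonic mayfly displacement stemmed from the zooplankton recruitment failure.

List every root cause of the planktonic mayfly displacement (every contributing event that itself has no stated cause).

Tracing upstream from the planktonic mayfly displacement: the planktonic mayfly displacement ← the zooplankton recruitment failure ← the juvenile carp population surge ← the trout die-off ← the frog range expansion ← the dragonfly recruitment failure.
A separate upstream branch: the planktonic mayfly displacement ← the trout population decline ← the native macrophyte range expansion.
Each of those chain origins has no stated cause.

the dragonfly recruitment failure, the native macrophyte range expansion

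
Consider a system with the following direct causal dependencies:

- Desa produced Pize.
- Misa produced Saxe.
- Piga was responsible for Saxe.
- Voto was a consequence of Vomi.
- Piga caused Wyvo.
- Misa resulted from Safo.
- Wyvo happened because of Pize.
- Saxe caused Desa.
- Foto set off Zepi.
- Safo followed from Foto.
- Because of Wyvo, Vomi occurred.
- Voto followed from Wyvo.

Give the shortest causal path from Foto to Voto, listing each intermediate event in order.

Foto → Safo → Misa → Saxe → Desa → Pize → Wyvo → Voto

Foto → Safo
Safo → Misa
Misa → Saxe
Saxe → Desa
Desa → Pize
Pize → Wyvo
Wyvo → Voto
Length: 7 steps.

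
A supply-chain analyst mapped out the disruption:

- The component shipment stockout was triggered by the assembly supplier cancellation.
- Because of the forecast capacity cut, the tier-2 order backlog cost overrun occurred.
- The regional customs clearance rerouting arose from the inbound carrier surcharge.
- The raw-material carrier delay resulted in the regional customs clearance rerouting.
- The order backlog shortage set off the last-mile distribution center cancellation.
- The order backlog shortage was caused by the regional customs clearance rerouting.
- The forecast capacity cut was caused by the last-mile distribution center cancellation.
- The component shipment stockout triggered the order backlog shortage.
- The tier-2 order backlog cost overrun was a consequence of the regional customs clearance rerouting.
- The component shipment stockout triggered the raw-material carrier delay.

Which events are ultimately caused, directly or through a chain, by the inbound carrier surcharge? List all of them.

the forecast capacity cut, the last-mile distribution center cancellation, the order backlog shortage, the regional customs clearance rerouting, the tier-2 order backlog cost overrun

Direct effects: the regional customs clearance rerouting.
2 steps out: the order backlog shortage, the tier-2 order backlog cost overrun.
3 steps out: the last-mile distribution center cancellation.
4 steps out: the forecast capacity cut.
Not reachable from it: the assembly supplier cancellation, the component shipment stockout, the raw-material carrier delay.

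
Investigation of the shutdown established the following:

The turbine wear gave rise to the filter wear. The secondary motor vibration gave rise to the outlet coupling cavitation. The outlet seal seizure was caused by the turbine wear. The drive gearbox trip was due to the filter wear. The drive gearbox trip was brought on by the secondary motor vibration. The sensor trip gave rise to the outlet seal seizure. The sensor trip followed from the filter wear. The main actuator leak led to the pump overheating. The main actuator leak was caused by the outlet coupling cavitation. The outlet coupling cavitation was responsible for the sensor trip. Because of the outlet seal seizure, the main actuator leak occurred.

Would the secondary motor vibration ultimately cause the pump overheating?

Yes

There is a causal chain: the secondary motor vibration → the outlet coupling cavitation → the main actuator leak → the pump overheating.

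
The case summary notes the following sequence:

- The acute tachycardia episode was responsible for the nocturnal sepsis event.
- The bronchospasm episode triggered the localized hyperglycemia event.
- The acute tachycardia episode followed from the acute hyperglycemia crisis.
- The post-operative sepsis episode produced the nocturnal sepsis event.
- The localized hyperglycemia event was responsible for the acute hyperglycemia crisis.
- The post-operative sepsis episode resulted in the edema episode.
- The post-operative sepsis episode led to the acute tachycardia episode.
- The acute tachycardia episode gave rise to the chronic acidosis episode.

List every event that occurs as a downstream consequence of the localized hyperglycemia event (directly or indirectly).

the acute hyperglycemia crisis, the acute tachycardia episode, the chronic acidosis episode, the nocturnal sepsis event

Direct effects: the acute hyperglycemia crisis.
2 steps out: the acute tachycardia episode.
3 steps out: the nocturnal sepsis event, the chronic acidosis episode.
Not reachable from it: the bronchospasm episode, the post-operative sepsis episode, the edema episode.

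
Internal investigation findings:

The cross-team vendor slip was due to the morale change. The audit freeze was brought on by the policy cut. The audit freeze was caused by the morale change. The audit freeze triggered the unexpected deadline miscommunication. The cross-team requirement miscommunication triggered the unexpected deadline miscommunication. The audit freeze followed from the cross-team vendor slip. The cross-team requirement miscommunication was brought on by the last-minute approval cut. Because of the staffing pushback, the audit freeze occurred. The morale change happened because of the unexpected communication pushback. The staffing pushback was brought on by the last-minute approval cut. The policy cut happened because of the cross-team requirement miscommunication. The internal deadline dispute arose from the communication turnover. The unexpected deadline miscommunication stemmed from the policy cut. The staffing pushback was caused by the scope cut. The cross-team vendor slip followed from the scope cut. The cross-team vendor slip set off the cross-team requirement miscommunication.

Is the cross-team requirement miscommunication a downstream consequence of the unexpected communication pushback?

Yes

There is a causal chain: the unexpected communication pushback → the morale change → the cross-team vendor slip → the cross-team requirement miscommunication.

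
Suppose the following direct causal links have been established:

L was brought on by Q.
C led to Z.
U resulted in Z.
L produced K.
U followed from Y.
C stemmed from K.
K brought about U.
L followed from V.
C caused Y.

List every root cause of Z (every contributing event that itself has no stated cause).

Q, V

Tracing upstream from Z: Z ← C ← K ← L ← Q.
A separate upstream branch: Z ← C ← K ← L ← V.
Each of those chain origins has no stated cause.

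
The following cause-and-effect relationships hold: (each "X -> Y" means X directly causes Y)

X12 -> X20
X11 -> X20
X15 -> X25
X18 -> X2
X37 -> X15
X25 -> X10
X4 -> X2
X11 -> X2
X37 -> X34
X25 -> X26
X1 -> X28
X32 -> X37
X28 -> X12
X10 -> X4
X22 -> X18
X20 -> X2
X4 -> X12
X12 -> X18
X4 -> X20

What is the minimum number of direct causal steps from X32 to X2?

Shortest chain: X32 → X37 → X15 → X25 → X10 → X4 → X2.

6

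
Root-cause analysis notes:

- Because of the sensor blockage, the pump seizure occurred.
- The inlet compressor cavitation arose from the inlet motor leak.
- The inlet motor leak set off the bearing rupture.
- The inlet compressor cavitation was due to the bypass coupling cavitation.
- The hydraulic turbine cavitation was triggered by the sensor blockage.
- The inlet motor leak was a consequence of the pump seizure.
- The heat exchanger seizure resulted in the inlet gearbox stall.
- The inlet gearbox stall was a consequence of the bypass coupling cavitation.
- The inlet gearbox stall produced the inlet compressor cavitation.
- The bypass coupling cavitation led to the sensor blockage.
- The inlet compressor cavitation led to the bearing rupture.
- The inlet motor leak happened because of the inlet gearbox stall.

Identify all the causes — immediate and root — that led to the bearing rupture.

Immediate causes of the bearing rupture: the inlet motor leak, the inlet compressor cavitation.
Further upstream: the bypass coupling cavitation, the sensor blockage, the inlet gearbox stall, the pump seizure, the heat exchanger seizure.

the bypass coupling cavitation, the heat exchanger seizure, the inlet compressor cavitation, the inlet gearbox stall, the inlet motor leak, the pump seizure, the sensor blockage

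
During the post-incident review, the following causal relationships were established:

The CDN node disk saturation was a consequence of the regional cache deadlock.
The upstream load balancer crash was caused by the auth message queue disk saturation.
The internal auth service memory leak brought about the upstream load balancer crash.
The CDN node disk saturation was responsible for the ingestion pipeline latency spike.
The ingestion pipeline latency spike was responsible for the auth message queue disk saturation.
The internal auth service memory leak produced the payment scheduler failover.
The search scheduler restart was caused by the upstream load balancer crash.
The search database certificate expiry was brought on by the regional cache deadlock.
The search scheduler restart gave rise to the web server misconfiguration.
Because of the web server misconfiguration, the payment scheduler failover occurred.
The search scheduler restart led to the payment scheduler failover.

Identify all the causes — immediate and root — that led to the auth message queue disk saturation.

the CDN node disk saturation, the ingestion pipeline latency spike, the regional cache deadlock

Immediate cause of the auth message queue disk saturation: the ingestion pipeline latency spike.
Further upstream: the regional cache deadlock, the CDN node disk saturation.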